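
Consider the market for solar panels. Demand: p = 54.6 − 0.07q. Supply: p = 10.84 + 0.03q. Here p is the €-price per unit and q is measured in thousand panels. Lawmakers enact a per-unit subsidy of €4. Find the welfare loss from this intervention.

€80 thousand

Competitive equilibrium: 54.6 − 0.07q = 10.84 + 0.03q → q* = 437.6, p* = 23.968.
The subsidy lowers effective supply by 4: p = 6.84 + 0.03q.
New quantity: 54.6 − 0.07q = 6.84 + 0.03q → q' = 477.6.
Overproduction Δq = 477.6 − 437.6 = 40; wedge = subsidy = 4.
Deadweight loss = ½ × 40 × 4 = €80 thousand.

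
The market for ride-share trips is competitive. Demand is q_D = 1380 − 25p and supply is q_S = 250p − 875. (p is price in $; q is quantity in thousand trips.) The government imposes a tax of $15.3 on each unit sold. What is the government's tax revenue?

$12657.27 thousand

In inverse form: demand p = 55.2 − 0.04q, supply p = 3.5 + 0.004q.
Competitive equilibrium: 55.2 − 0.04q = 3.5 + 0.004q → q* = 1175, p* = 8.2.
With the tax, the buyer price exceeds the seller price by 15.3: (55.2 − 0.04q) − (3.5 + 0.004q) = 15.3 → q' = 827.2727.
Tax revenue = 15.3 × 827.2727 = $12657.27 thousand.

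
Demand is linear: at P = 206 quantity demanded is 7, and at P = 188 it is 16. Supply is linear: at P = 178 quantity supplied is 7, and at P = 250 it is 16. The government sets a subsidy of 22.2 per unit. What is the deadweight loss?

Demand slope = (188 − 206)/(16 − 7) = −2, so P = 220 − 2Q.
Supply slope = (250 − 178)/(16 − 7) = 8, so P = 122 + 8Q.
Competitive equilibrium: 220 − 2Q = 122 + 8Q → Q* = 9.8, P* = 200.4.
The subsidy lowers effective supply by 22.2: P = 99.8 + 8Q.
New quantity: 220 − 2Q = 99.8 + 8Q → Q' = 12.02.
Overproduction ΔQ = 12.02 − 9.8 = 2.22; wedge = subsidy = 22.2.
Welfare loss = ½ × 2.22 × 22.2 = 24.642.

24.642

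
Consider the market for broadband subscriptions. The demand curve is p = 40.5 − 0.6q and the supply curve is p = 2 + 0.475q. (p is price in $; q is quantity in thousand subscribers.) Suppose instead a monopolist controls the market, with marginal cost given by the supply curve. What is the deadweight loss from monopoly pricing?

Competitive equilibrium: 40.5 − 0.6q = 2 + 0.475q → q* = 35.814, p* = 19.0116.
Marginal revenue: MR = 40.5 − 1.2q. Set MR = MC: 40.5 − 1.2q = 2 + 0.475q → q_m = 22.9851.
Price p_m = 40.5 − 0.6·22.9851 = 26.7089; MC(q_m) = 2 + 0.475·22.9851 = 12.9179.
Competitive q* = 35.814, so Δq = 12.8289; wedge = 26.7089 − 12.9179 = 13.791.
The triangle = ½ × 12.8289 × 13.791 = $88.46 thousand.

$88.46 thousand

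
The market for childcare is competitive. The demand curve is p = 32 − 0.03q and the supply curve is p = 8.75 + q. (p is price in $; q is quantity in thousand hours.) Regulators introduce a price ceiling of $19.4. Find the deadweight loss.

$73.21 thousand

Competitive equilibrium: 32 − 0.03q = 8.75 + q → q* = 22.5728, p* = 31.3228.
At the ceiling p = 19.4, quantity supplied = (19.4 − 8.75)/1 = 10.65.
Willingness to pay at q' = 10.65: 32 − 0.03·10.65 = 31.6805.
Δq = 22.5728 − 10.65 = 11.9228; wedge = 31.6805 − 19.4 = 12.2805.
DWL = ½ × 11.9228 × 12.2805 = $73.21 thousand.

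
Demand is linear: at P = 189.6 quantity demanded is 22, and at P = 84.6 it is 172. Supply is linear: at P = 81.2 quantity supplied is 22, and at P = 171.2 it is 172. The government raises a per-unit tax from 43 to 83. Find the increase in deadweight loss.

1938.46

Demand slope = (84.6 − 189.6)/(172 − 22) = −0.7, so P = 205 − 0.7Q.
Supply slope = (171.2 − 81.2)/(172 − 22) = 0.6, so P = 68 + 0.6Q.
Competitive equilibrium: 205 − 0.7Q = 68 + 0.6Q → Q* = 105.3846, P* = 131.2308.
For a per-unit tax t: ΔQ = t/1.3, so DWL = ½·t·(t/1.3) = t²/2.6.
At t = 43: DWL = 711.154. At t = 83: DWL = 2649.615.
Increase = 2649.615 − 711.154 = 1938.46.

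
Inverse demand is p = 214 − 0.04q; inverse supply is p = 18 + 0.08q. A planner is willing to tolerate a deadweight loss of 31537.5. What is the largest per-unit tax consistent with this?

Competitive equilibrium: 214 − 0.04q = 18 + 0.08q → q* = 1633.3333, p* = 148.6667.
A tax t gives Δq = t/0.12 and wedge t, so DWL = t²/0.24.
t²/0.24 = 31537.5 → t² = 7569 → t = 87.

87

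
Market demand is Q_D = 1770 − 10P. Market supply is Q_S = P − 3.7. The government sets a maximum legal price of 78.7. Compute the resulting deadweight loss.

3747.56

In inverse form: demand P = 177 − 0.1Q, supply P = 3.7 + Q.
Competitive equilibrium: 177 − 0.1Q = 3.7 + Q → Q* = 157.54545, P* = 161.24545.
At the ceiling P = 78.7, quantity supplied = (78.7 − 3.7)/1 = 75.
Willingness to pay at Q' = 75: 177 − 0.1·75 = 169.5.
ΔQ = 157.54545 − 75 = 82.54545; wedge = 169.5 − 78.7 = 90.8.
DWL = ½ × 82.54545 × 90.8 = 3747.56.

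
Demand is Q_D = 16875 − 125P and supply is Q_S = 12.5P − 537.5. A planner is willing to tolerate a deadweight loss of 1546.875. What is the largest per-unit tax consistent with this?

16.5

In inverse form: demand P = 135 − 0.008Q, supply P = 43 + 0.08Q.
Competitive equilibrium: 135 − 0.008Q = 43 + 0.08Q → Q* = 1045.4545, P* = 126.6364.
A tax t gives ΔQ = t/0.088 and wedge t, so DWL = t²/0.176.
t²/0.176 = 1546.875 → t² = 272.25 → t = 16.5.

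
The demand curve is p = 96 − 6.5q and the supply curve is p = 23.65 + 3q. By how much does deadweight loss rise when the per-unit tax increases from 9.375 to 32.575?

Competitive equilibrium: 96 − 6.5q = 23.65 + 3q → q* = 7.6158, p* = 46.4974.
For a per-unit tax t: Δq = t/9.5, so DWL = ½·t·(t/9.5) = t²/19.
At t = 9.375: DWL = 4.626. At t = 32.575: DWL = 55.849.
Increase = 55.849 − 4.626 = 51.22.

51.22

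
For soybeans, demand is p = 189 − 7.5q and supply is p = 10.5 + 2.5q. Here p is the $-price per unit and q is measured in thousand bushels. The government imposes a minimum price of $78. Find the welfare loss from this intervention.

$46.51 thousand

Competitive equilibrium: 189 − 7.5q = 10.5 + 2.5q → q* = 17.85, p* = 55.125.
At the floor p = 78, quantity demanded = (189 − 78)/7.5 = 14.8.
Sellers' marginal cost at q' = 14.8: 10.5 + 2.5·14.8 = 47.5.
Δq = 17.85 − 14.8 = 3.05; wedge = 78 − 47.5 = 30.5.
Welfare loss = ½ × 3.05 × 30.5 = $46.51 thousand.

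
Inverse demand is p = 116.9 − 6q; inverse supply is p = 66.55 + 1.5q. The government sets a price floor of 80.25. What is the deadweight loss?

Competitive equilibrium: 116.9 − 6q = 66.55 + 1.5q → q* = 6.7133, p* = 76.62.
At the floor p = 80.25, quantity demanded = (116.9 − 80.25)/6 = 6.1083.
Sellers' marginal cost at q' = 6.1083: 66.55 + 1.5·6.1083 = 75.7125.
Δq = 6.7133 − 6.1083 = 0.605; wedge = 80.25 − 75.7125 = 4.5375.
DWL = ½ × 0.605 × 4.5375 = 1.37.

1.37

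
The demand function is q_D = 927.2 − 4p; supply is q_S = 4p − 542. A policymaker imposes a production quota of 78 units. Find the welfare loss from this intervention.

In inverse form: demand p = 231.8 − 0.25q, supply p = 135.5 + 0.25q.
Competitive equilibrium: 231.8 − 0.25q = 135.5 + 0.25q → q* = 192.6, p* = 183.65.
At q = 78: demand price = 231.8 − 0.25·78 = 212.3; supply price = 135.5 + 0.25·78 = 155.
Δq = 192.6 − 78 = 114.6; wedge = 212.3 − 155 = 57.3.
The triangle = ½ × 114.6 × 57.3 = 3283.29.

3283.29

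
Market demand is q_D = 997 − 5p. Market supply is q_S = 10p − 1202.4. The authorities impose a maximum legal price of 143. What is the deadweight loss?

In inverse form: demand p = 199.4 − 0.2q, supply p = 120.24 + 0.1q.
Competitive equilibrium: 199.4 − 0.2q = 120.24 + 0.1q → q* = 263.8667, p* = 146.6267.
At the ceiling p = 143, quantity supplied = (143 − 120.24)/0.1 = 227.6.
Willingness to pay at q' = 227.6: 199.4 − 0.2·227.6 = 153.88.
Δq = 263.8667 − 227.6 = 36.2667; wedge = 153.88 − 143 = 10.88.
Welfare loss = ½ × 36.2667 × 10.88 = 197.29.

197.29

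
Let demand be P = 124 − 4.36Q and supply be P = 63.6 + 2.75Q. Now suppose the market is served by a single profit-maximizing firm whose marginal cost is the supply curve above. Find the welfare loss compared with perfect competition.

Competitive equilibrium: 124 − 4.36Q = 63.6 + 2.75Q → Q* = 8.4951, P* = 86.9615.
Marginal revenue: MR = 124 − 8.72Q. Set MR = MC: 124 − 8.72Q = 63.6 + 2.75Q → Q_m = 5.2659.
Price P_m = 124 − 4.36·5.2659 = 101.0407; MC(Q_m) = 63.6 + 2.75·5.2659 = 78.0812.
Competitive Q* = 8.4951, so ΔQ = 3.2292; wedge = 101.0407 − 78.0812 = 22.9595.
The triangle = ½ × 3.2292 × 22.9595 = 37.07.

37.07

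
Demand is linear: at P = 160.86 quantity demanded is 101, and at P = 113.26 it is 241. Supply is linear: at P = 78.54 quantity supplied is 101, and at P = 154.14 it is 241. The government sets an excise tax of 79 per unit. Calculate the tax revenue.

8277.05

Demand slope = (113.26 − 160.86)/(241 − 101) = −0.34, so P = 195.2 − 0.34Q.
Supply slope = (154.14 − 78.54)/(241 − 101) = 0.54, so P = 24 + 0.54Q.
Competitive equilibrium: 195.2 − 0.34Q = 24 + 0.54Q → Q* = 194.54545, P* = 129.05455.
With the tax, the buyer price exceeds the seller price by 79: (195.2 − 0.34Q) − (24 + 0.54Q) = 79 → Q' = 104.77273.
Tax revenue = 79 × 104.77273 = 8277.05.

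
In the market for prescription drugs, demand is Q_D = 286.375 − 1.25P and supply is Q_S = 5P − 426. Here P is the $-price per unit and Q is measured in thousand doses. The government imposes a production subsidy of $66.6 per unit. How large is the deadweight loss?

In inverse form: demand P = 229.1 − 0.8Q, supply P = 85.2 + 0.2Q.
Competitive equilibrium: 229.1 − 0.8Q = 85.2 + 0.2Q → Q* = 143.9, P* = 113.98.
The subsidy lowers effective supply by 66.6: P = 18.6 + 0.2Q.
New quantity: 229.1 − 0.8Q = 18.6 + 0.2Q → Q' = 210.5.
Overproduction ΔQ = 210.5 − 143.9 = 66.6; wedge = subsidy = 66.6.
Welfare loss = ½ × 66.6 × 66.6 = $2217.78 thousand.

$2217.78 thousand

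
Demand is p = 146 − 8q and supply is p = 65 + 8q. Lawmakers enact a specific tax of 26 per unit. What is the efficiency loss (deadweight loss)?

21.125

Competitive equilibrium: 146 − 8q = 65 + 8q → q* = 5.0625, p* = 105.5.
With the tax, the buyer price exceeds the seller price by 26: (146 − 8q) − (65 + 8q) = 26 → q' = 3.4375.
Δq = 5.0625 − 3.4375 = 1.625; the wedge equals the tax, 26.
Deadweight loss = ½ × 1.625 × 26 = 21.125.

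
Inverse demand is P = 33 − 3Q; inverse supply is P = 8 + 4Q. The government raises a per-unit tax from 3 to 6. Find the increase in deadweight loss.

Competitive equilibrium: 33 − 3Q = 8 + 4Q → Q* = 3.5714, P* = 22.2857.
For a per-unit tax t: ΔQ = t/7, so DWL = ½·t·(t/7) = t²/14.
At t = 3: DWL = 0.643. At t = 6: DWL = 2.571.
Increase = 2.571 − 0.643 = 1.93.

1.93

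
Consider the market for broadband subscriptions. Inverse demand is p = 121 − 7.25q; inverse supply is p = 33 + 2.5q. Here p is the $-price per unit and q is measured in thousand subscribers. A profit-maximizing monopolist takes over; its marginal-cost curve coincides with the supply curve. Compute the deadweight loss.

$72.23 thousand

Competitive equilibrium: 121 − 7.25q = 33 + 2.5q → q* = 9.0256, p* = 55.5641.
Marginal revenue: MR = 121 − 14.5q. Set MR = MC: 121 − 14.5q = 33 + 2.5q → q_m = 5.1765.
Price p_m = 121 − 7.25·5.1765 = 83.4704; MC(q_m) = 33 + 2.5·5.1765 = 45.9413.
Competitive q* = 9.0256, so Δq = 3.8491; wedge = 83.4704 − 45.9413 = 37.5291.
DWL = ½ × 3.8491 × 37.5291 = $72.23 thousand.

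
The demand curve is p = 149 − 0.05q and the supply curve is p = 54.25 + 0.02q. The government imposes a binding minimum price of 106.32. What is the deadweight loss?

Competitive equilibrium: 149 − 0.05q = 54.25 + 0.02q → q* = 1353.5714, p* = 81.3214.
At the floor p = 106.32, quantity demanded = (149 − 106.32)/0.05 = 853.6.
Sellers' marginal cost at q' = 853.6: 54.25 + 0.02·853.6 = 71.322.
Δq = 1353.5714 − 853.6 = 499.9714; wedge = 106.32 − 71.322 = 34.998.
Deadweight loss = ½ × 499.9714 × 34.998 = 8749.

8749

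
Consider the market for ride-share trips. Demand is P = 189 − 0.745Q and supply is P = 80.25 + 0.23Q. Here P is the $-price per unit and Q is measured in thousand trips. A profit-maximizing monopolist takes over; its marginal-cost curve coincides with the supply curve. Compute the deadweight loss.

Competitive equilibrium: 189 − 0.745Q = 80.25 + 0.23Q → Q* = 111.5385, P* = 105.9038.
Marginal revenue: MR = 189 − 1.49Q. Set MR = MC: 189 − 1.49Q = 80.25 + 0.23Q → Q_m = 63.2267.
Price P_m = 189 − 0.745·63.2267 = 141.8961; MC(Q_m) = 80.25 + 0.23·63.2267 = 94.7921.
Competitive Q* = 111.5385, so ΔQ = 48.3118; wedge = 141.8961 − 94.7921 = 47.104.
Deadweight loss = ½ × 48.3118 × 47.104 = $1137.84 thousand.

$1137.84 thousand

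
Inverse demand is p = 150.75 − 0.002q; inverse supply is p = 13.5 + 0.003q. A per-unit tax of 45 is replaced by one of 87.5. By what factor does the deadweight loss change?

Competitive equilibrium: 150.75 − 0.002q = 13.5 + 0.003q → q* = 27450, p* = 95.85.
For a per-unit tax t: Δq = t/0.005, so DWL = ½·t·(t/0.005) = t²/0.01.
At t = 45: DWL = 202500. At t = 87.5: DWL = 765625.
Ratio = (87.5/45)² = 3.781.

3.781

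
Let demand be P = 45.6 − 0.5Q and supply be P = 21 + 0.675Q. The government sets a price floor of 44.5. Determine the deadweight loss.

206.24

Competitive equilibrium: 45.6 − 0.5Q = 21 + 0.675Q → Q* = 20.9362, P* = 35.1319.
At the floor P = 44.5, quantity demanded = (45.6 − 44.5)/0.5 = 2.2.
Sellers' marginal cost at Q' = 2.2: 21 + 0.675·2.2 = 22.485.
ΔQ = 20.9362 − 2.2 = 18.7362; wedge = 44.5 − 22.485 = 22.015.
DWL = ½ × 18.7362 × 22.015 = 206.24.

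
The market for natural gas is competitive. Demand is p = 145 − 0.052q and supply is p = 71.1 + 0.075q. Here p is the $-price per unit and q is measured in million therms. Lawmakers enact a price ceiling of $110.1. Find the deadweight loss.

$243.23 million

Competitive equilibrium: 145 − 0.052q = 71.1 + 0.075q → q* = 581.8898, p* = 114.7417.
At the ceiling p = 110.1, quantity supplied = (110.1 − 71.1)/0.075 = 520.
Willingness to pay at q' = 520: 145 − 0.052·520 = 117.96.
Δq = 581.8898 − 520 = 61.8898; wedge = 117.96 − 110.1 = 7.86.
Deadweight loss = ½ × 61.8898 × 7.86 = $243.23 million.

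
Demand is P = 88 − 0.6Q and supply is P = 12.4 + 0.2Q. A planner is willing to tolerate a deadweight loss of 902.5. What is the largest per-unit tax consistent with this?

Competitive equilibrium: 88 − 0.6Q = 12.4 + 0.2Q → Q* = 94.5, P* = 31.3.
A tax t gives ΔQ = t/0.8 and wedge t, so DWL = t²/1.6.
t²/1.6 = 902.5 → t² = 1444 → t = 38.

38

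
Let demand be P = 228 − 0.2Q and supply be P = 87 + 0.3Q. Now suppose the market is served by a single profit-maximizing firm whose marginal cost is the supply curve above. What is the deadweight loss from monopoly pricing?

1622.94

Competitive equilibrium: 228 − 0.2Q = 87 + 0.3Q → Q* = 282, P* = 171.6.
Marginal revenue: MR = 228 − 0.4Q. Set MR = MC: 228 − 0.4Q = 87 + 0.3Q → Q_m = 201.4286.
Price P_m = 228 − 0.2·201.4286 = 187.7143; MC(Q_m) = 87 + 0.3·201.4286 = 147.4286.
Competitive Q* = 282, so ΔQ = 80.5714; wedge = 187.7143 − 147.4286 = 40.2857.
Deadweight loss = ½ × 80.5714 × 40.2857 = 1622.94.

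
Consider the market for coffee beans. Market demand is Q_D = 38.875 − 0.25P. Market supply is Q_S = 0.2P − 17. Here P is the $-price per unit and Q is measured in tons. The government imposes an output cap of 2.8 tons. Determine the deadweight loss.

In inverse form: demand P = 155.5 − 4Q, supply P = 85 + 5Q.
Competitive equilibrium: 155.5 − 4Q = 85 + 5Q → Q* = 7.83333, P* = 124.16667.
At Q = 2.8: demand price = 155.5 − 4·2.8 = 144.3; supply price = 85 + 5·2.8 = 99.
ΔQ = 7.83333 − 2.8 = 5.03333; wedge = 144.3 − 99 = 45.3.
The triangle = ½ × 5.03333 × 45.3 = $114.005.

$114.005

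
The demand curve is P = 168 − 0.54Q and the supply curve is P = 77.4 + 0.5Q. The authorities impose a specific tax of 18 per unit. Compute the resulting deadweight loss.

155.77

Competitive equilibrium: 168 − 0.54Q = 77.4 + 0.5Q → Q* = 87.1154, P* = 120.9577.
With the tax, the buyer price exceeds the seller price by 18: (168 − 0.54Q) − (77.4 + 0.5Q) = 18 → Q' = 69.8077.
ΔQ = 87.1154 − 69.8077 = 17.3077; the wedge equals the tax, 18.
DWL = ½ × 17.3077 × 18 = 155.77.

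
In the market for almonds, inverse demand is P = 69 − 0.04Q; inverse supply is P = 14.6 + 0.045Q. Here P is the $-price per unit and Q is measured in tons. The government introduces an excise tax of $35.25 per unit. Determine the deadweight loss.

$7309.19

Competitive equilibrium: 69 − 0.04Q = 14.6 + 0.045Q → Q* = 640, P* = 43.4.
With the tax, the buyer price exceeds the seller price by 35.25: (69 − 0.04Q) − (14.6 + 0.045Q) = 35.25 → Q' = 225.2941.
ΔQ = 640 − 225.2941 = 414.7059; the wedge equals the tax, 35.25.
Deadweight loss = ½ × 414.7059 × 35.25 = $7309.19.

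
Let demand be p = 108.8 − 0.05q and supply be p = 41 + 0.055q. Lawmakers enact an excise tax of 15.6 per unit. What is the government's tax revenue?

7755.43

Competitive equilibrium: 108.8 − 0.05q = 41 + 0.055q → q* = 645.7143, p* = 76.5143.
With the tax, the buyer price exceeds the seller price by 15.6: (108.8 − 0.05q) − (41 + 0.055q) = 15.6 → q' = 497.1429.
Tax revenue = 15.6 × 497.1429 = 7755.43.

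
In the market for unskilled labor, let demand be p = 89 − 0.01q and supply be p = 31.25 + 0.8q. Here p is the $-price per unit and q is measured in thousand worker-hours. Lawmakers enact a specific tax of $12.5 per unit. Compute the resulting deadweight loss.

$96.45 thousand

Competitive equilibrium: 89 − 0.01q = 31.25 + 0.8q → q* = 71.2963, p* = 88.287.
With the tax, the buyer price exceeds the seller price by 12.5: (89 − 0.01q) − (31.25 + 0.8q) = 12.5 → q' = 55.8642.
Δq = 71.2963 − 55.8642 = 15.4321; the wedge equals the tax, 12.5.
Welfare loss = ½ × 15.4321 × 12.5 = $96.45 thousand.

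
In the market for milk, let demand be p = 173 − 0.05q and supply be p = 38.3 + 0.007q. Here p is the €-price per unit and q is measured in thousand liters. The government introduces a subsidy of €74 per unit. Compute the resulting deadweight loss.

€48035.09 thousand

Competitive equilibrium: 173 − 0.05q = 38.3 + 0.007q → q* = 2363.1579, p* = 54.8421.
The subsidy lowers effective supply by 74: p = 0.007q − 35.7.
New quantity: 173 − 0.05q = 0.007q − 35.7 → q' = 3661.4035.
Overproduction Δq = 3661.4035 − 2363.1579 = 1298.2456; wedge = subsidy = 74.
Welfare loss = ½ × 1298.2456 × 74 = €48035.09 thousand.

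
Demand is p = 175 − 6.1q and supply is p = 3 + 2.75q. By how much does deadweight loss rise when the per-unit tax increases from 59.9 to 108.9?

467.30

Competitive equilibrium: 175 − 6.1q = 3 + 2.75q → q* = 19.435, p* = 56.4463.
For a per-unit tax t: Δq = t/8.85, so DWL = ½·t·(t/8.85) = t²/17.7.
At t = 59.9: DWL = 202.712. At t = 108.9: DWL = 670.012.
Increase = 670.012 − 202.712 = 467.30.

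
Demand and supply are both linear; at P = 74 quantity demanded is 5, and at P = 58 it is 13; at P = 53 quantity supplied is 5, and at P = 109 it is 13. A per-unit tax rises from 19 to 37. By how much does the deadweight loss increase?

56

Demand slope = (58 − 74)/(13 − 5) = −2, so P = 84 − 2Q.
Supply slope = (109 − 53)/(13 − 5) = 7, so P = 18 + 7Q.
Competitive equilibrium: 84 − 2Q = 18 + 7Q → Q* = 7.3333, P* = 69.3333.
For a per-unit tax t: ΔQ = t/9, so DWL = ½·t·(t/9) = t²/18.
At t = 19: DWL = 20.056. At t = 37: DWL = 76.056.
Increase = 76.056 − 20.056 = 56.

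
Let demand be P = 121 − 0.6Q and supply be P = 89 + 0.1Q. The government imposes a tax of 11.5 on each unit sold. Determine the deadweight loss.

Competitive equilibrium: 121 − 0.6Q = 89 + 0.1Q → Q* = 45.7143, P* = 93.5714.
With the tax, the buyer price exceeds the seller price by 11.5: (121 − 0.6Q) − (89 + 0.1Q) = 11.5 → Q' = 29.2857.
ΔQ = 45.7143 − 29.2857 = 16.4286; the wedge equals the tax, 11.5.
The triangle = ½ × 16.4286 × 11.5 = 94.46.

94.46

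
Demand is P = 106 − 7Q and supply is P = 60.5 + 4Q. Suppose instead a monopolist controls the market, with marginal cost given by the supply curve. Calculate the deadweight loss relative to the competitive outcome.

Competitive equilibrium: 106 − 7Q = 60.5 + 4Q → Q* = 4.1364, P* = 77.0455.
Marginal revenue: MR = 106 − 14Q. Set MR = MC: 106 − 14Q = 60.5 + 4Q → Q_m = 2.5278.
Price P_m = 106 − 7·2.5278 = 88.3054; MC(Q_m) = 60.5 + 4·2.5278 = 70.6112.
Competitive Q* = 4.1364, so ΔQ = 1.6086; wedge = 88.3054 − 70.6112 = 17.6942.
Welfare loss = ½ × 1.6086 × 17.6942 = 14.23.

14.23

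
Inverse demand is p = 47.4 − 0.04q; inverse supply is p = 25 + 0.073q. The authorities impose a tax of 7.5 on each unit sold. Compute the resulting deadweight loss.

Competitive equilibrium: 47.4 − 0.04q = 25 + 0.073q → q* = 198.2301, p* = 39.4708.
With the tax, the buyer price exceeds the seller price by 7.5: (47.4 − 0.04q) − (25 + 0.073q) = 7.5 → q' = 131.8584.
Δq = 198.2301 − 131.8584 = 66.3717; the wedge equals the tax, 7.5.
Deadweight loss = ½ × 66.3717 × 7.5 = 248.89.

248.89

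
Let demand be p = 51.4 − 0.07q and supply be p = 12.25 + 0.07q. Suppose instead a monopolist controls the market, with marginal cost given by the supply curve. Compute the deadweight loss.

608.22

Competitive equilibrium: 51.4 − 0.07q = 12.25 + 0.07q → q* = 279.6429, p* = 31.825.
Marginal revenue: MR = 51.4 − 0.14q. Set MR = MC: 51.4 − 0.14q = 12.25 + 0.07q → q_m = 186.4286.
Price p_m = 51.4 − 0.07·186.4286 = 38.35; MC(q_m) = 12.25 + 0.07·186.4286 = 25.3.
Competitive q* = 279.6429, so Δq = 93.2143; wedge = 38.35 − 25.3 = 13.05.
DWL = ½ × 93.2143 × 13.05 = 608.22.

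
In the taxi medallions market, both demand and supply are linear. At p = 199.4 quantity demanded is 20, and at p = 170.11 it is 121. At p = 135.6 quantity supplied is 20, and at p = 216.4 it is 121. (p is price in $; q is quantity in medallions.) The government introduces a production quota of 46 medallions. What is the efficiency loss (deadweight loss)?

Demand slope = (170.11 − 199.4)/(121 − 20) = −0.29, so p = 205.2 − 0.29q.
Supply slope = (216.4 − 135.6)/(121 − 20) = 0.8, so p = 119.6 + 0.8q.
Competitive equilibrium: 205.2 − 0.29q = 119.6 + 0.8q → q* = 78.5321, p* = 182.4257.
At q = 46: demand price = 205.2 − 0.29·46 = 191.86; supply price = 119.6 + 0.8·46 = 156.4.
Δq = 78.5321 − 46 = 32.5321; wedge = 191.86 − 156.4 = 35.46.
Deadweight loss = ½ × 32.5321 × 35.46 = $576.79.

$576.79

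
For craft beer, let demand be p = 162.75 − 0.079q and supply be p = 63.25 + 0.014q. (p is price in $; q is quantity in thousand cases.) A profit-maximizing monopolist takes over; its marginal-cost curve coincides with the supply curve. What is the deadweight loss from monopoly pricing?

Competitive equilibrium: 162.75 − 0.079q = 63.25 + 0.014q → q* = 1069.8925, p* = 78.2285.
Marginal revenue: MR = 162.75 − 0.158q. Set MR = MC: 162.75 − 0.158q = 63.25 + 0.014q → q_m = 578.4884.
Price p_m = 162.75 − 0.079·578.4884 = 117.0494; MC(q_m) = 63.25 + 0.014·578.4884 = 71.3488.
Competitive q* = 1069.8925, so Δq = 491.4041; wedge = 117.0494 − 71.3488 = 45.7006.
Welfare loss = ½ × 491.4041 × 45.7006 = $11228.73 thousand.

$11228.73 thousand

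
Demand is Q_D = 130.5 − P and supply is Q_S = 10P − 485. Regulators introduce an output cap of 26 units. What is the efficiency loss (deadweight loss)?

1296.16

In inverse form: demand P = 130.5 − Q, supply P = 48.5 + 0.1Q.
Competitive equilibrium: 130.5 − Q = 48.5 + 0.1Q → Q* = 74.5455, P* = 55.9545.
At Q = 26: demand price = 130.5 − 1·26 = 104.5; supply price = 48.5 + 0.1·26 = 51.1.
ΔQ = 74.5455 − 26 = 48.5455; wedge = 104.5 − 51.1 = 53.4.
The triangle = ½ × 48.5455 × 53.4 = 1296.16.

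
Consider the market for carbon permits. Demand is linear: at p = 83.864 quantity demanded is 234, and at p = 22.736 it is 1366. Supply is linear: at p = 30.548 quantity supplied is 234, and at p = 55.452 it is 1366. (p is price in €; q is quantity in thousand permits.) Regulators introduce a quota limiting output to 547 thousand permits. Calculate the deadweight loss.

Demand slope = (22.736 − 83.864)/(1366 − 234) = −0.054, so p = 96.5 − 0.054q.
Supply slope = (55.452 − 30.548)/(1366 − 234) = 0.022, so p = 25.4 + 0.022q.
Competitive equilibrium: 96.5 − 0.054q = 25.4 + 0.022q → q* = 935.5263, p* = 45.9816.
At q = 547: demand price = 96.5 − 0.054·547 = 66.962; supply price = 25.4 + 0.022·547 = 37.434.
Δq = 935.5263 − 547 = 388.5263; wedge = 66.962 − 37.434 = 29.528.
DWL = ½ × 388.5263 × 29.528 = €5736.20 thousand.

€5736.20 thousand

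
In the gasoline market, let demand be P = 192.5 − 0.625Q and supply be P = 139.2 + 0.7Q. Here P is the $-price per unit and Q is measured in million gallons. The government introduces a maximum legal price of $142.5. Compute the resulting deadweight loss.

Competitive equilibrium: 192.5 − 0.625Q = 139.2 + 0.7Q → Q* = 40.2264, P* = 167.3585.
At the ceiling P = 142.5, quantity supplied = (142.5 − 139.2)/0.7 = 4.7143.
Willingness to pay at Q' = 4.7143: 192.5 − 0.625·4.7143 = 189.5536.
ΔQ = 40.2264 − 4.7143 = 35.5121; wedge = 189.5536 − 142.5 = 47.0536.
The triangle = ½ × 35.5121 × 47.0536 = $835.49 million.

$835.49 million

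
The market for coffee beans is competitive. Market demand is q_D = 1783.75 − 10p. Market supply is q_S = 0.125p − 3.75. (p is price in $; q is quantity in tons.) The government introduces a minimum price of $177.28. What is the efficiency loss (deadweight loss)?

In inverse form: demand p = 178.375 − 0.1q, supply p = 30 + 8q.
Competitive equilibrium: 178.375 − 0.1q = 30 + 8q → q* = 18.3179, p* = 176.5432.
At the floor p = 177.28, quantity demanded = (178.375 − 177.28)/0.1 = 10.95.
Sellers' marginal cost at q' = 10.95: 30 + 8·10.95 = 117.6.
Δq = 18.3179 − 10.95 = 7.3679; wedge = 177.28 − 117.6 = 59.68.
Welfare loss = ½ × 7.3679 × 59.68 = $219.86.

$219.86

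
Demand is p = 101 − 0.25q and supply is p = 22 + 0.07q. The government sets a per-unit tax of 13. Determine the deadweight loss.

264.06

Competitive equilibrium: 101 − 0.25q = 22 + 0.07q → q* = 246.875, p* = 39.2813.
With the tax, the buyer price exceeds the seller price by 13: (101 − 0.25q) − (22 + 0.07q) = 13 → q' = 206.25.
Δq = 246.875 − 206.25 = 40.625; the wedge equals the tax, 13.
Deadweight loss = ½ × 40.625 × 13 = 264.06.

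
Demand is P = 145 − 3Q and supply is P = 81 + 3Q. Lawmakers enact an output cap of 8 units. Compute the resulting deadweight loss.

Competitive equilibrium: 145 − 3Q = 81 + 3Q → Q* = 10.6667, P* = 113.
At Q = 8: demand price = 145 − 3·8 = 121; supply price = 81 + 3·8 = 105.
ΔQ = 10.6667 − 8 = 2.6667; wedge = 121 − 105 = 16.
Welfare loss = ½ × 2.6667 × 16 = 21.33.

21.33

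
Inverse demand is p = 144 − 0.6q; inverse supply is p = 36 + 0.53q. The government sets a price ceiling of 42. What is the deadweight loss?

Competitive equilibrium: 144 − 0.6q = 36 + 0.53q → q* = 95.5752, p* = 86.6549.
At the ceiling p = 42, quantity supplied = (42 − 36)/0.53 = 11.3208.
Willingness to pay at q' = 11.3208: 144 − 0.6·11.3208 = 137.2075.
Δq = 95.5752 − 11.3208 = 84.2544; wedge = 137.2075 − 42 = 95.2075.
DWL = ½ × 84.2544 × 95.2075 = 4010.83.

4010.83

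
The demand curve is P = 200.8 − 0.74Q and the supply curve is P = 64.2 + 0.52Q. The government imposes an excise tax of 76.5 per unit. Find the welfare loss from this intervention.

Competitive equilibrium: 200.8 − 0.74Q = 64.2 + 0.52Q → Q* = 108.4127, P* = 120.5746.
With the tax, the buyer price exceeds the seller price by 76.5: (200.8 − 0.74Q) − (64.2 + 0.52Q) = 76.5 → Q' = 47.6984.
ΔQ = 108.4127 − 47.6984 = 60.7143; the wedge equals the tax, 76.5.
Welfare loss = ½ × 60.7143 × 76.5 = 2322.32.

2322.32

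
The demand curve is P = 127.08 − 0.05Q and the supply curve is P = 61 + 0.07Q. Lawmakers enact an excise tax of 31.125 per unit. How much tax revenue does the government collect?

Competitive equilibrium: 127.08 − 0.05Q = 61 + 0.07Q → Q* = 550.6667, P* = 99.5467.
With the tax, the buyer price exceeds the seller price by 31.125: (127.08 − 0.05Q) − (61 + 0.07Q) = 31.125 → Q' = 291.2917.
Tax revenue = 31.125 × 291.2917 = 9066.45.

9066.45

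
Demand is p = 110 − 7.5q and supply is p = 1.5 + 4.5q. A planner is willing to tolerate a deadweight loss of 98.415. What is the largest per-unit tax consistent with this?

Competitive equilibrium: 110 − 7.5q = 1.5 + 4.5q → q* = 9.0417, p* = 42.1875.
A tax t gives Δq = t/12 and wedge t, so DWL = t²/24.
t²/24 = 98.415 → t² = 2361.96 → t = 48.6.

48.6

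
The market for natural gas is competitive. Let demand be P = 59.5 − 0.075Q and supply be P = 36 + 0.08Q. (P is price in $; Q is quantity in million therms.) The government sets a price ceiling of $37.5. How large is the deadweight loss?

$1368.07 million

Competitive equilibrium: 59.5 − 0.075Q = 36 + 0.08Q → Q* = 151.6129, P* = 48.12903.
At the ceiling P = 37.5, quantity supplied = (37.5 − 36)/0.08 = 18.75.
Willingness to pay at Q' = 18.75: 59.5 − 0.075·18.75 = 58.09375.
ΔQ = 151.6129 − 18.75 = 132.8629; wedge = 58.09375 − 37.5 = 20.59375.
The triangle = ½ × 132.8629 × 20.59375 = $1368.07 million.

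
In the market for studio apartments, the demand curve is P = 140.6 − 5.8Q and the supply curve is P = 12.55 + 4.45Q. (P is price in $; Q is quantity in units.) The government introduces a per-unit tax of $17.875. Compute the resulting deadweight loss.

Competitive equilibrium: 140.6 − 5.8Q = 12.55 + 4.45Q → Q* = 12.4927, P* = 68.1424.
With the tax, the buyer price exceeds the seller price by 17.875: (140.6 − 5.8Q) − (12.55 + 4.45Q) = 17.875 → Q' = 10.7488.
ΔQ = 12.4927 − 10.7488 = 1.7439; the wedge equals the tax, 17.875.
Welfare loss = ½ × 1.7439 × 17.875 = $15.59.

$15.59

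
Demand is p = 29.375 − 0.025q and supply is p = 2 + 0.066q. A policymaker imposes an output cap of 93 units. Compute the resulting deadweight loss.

Competitive equilibrium: 29.375 − 0.025q = 2 + 0.066q → q* = 300.8242, p* = 21.8544.
At q = 93: demand price = 29.375 − 0.025·93 = 27.05; supply price = 2 + 0.066·93 = 8.138.
Δq = 300.8242 − 93 = 207.8242; wedge = 27.05 − 8.138 = 18.912.
DWL = ½ × 207.8242 × 18.912 = 1965.19.

1965.19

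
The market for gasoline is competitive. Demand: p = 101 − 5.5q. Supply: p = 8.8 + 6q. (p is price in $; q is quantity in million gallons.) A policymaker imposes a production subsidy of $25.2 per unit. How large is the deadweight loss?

$27.61 million

Competitive equilibrium: 101 − 5.5q = 8.8 + 6q → q* = 8.0174, p* = 56.9043.
The subsidy lowers effective supply by 25.2: p = 6q − 16.4.
New quantity: 101 − 5.5q = 6q − 16.4 → q' = 10.2087.
Overproduction Δq = 10.2087 − 8.0174 = 2.1913; wedge = subsidy = 25.2.
Deadweight loss = ½ × 2.1913 × 25.2 = $27.61 million.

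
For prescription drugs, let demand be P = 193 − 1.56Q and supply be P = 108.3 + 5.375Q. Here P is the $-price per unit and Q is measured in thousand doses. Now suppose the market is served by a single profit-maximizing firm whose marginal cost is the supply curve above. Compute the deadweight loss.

Competitive equilibrium: 193 − 1.56Q = 108.3 + 5.375Q → Q* = 12.2134, P* = 173.9471.
Marginal revenue: MR = 193 − 3.12Q. Set MR = MC: 193 − 3.12Q = 108.3 + 5.375Q → Q_m = 9.9706.
Price P_m = 193 − 1.56·9.9706 = 177.4459; MC(Q_m) = 108.3 + 5.375·9.9706 = 161.892.
Competitive Q* = 12.2134, so ΔQ = 2.2428; wedge = 177.4459 − 161.892 = 15.5539.
DWL = ½ × 2.2428 × 15.5539 = $17.44 thousand.

$17.44 thousand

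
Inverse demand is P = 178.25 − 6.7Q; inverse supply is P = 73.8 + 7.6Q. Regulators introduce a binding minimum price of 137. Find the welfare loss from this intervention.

Competitive equilibrium: 178.25 − 6.7Q = 73.8 + 7.6Q → Q* = 7.3042, P* = 129.3119.
At the floor P = 137, quantity demanded = (178.25 − 137)/6.7 = 6.1567.
Sellers' marginal cost at Q' = 6.1567: 73.8 + 7.6·6.1567 = 120.5909.
ΔQ = 7.3042 − 6.1567 = 1.1475; wedge = 137 − 120.5909 = 16.4091.
Welfare loss = ½ × 1.1475 × 16.4091 = 9.41.

9.41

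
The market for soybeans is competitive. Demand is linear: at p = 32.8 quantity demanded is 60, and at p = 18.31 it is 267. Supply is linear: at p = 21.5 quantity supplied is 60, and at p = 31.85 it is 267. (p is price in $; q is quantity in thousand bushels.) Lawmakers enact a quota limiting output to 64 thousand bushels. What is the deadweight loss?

$487.80 thousand

Demand slope = (18.31 − 32.8)/(267 − 60) = −0.07, so p = 37 − 0.07q.
Supply slope = (31.85 − 21.5)/(267 − 60) = 0.05, so p = 18.5 + 0.05q.
Competitive equilibrium: 37 − 0.07q = 18.5 + 0.05q → q* = 154.1667, p* = 26.2083.
At q = 64: demand price = 37 − 0.07·64 = 32.52; supply price = 18.5 + 0.05·64 = 21.7.
Δq = 154.1667 − 64 = 90.1667; wedge = 32.52 − 21.7 = 10.82.
DWL = ½ × 90.1667 × 10.82 = $487.80 thousand.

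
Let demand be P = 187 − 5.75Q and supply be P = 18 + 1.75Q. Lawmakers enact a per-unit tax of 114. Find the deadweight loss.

866.40

Competitive equilibrium: 187 − 5.75Q = 18 + 1.75Q → Q* = 22.5333, P* = 57.4333.
With the tax, the buyer price exceeds the seller price by 114: (187 − 5.75Q) − (18 + 1.75Q) = 114 → Q' = 7.3333.
ΔQ = 22.5333 − 7.3333 = 15.2; the wedge equals the tax, 114.
Welfare loss = ½ × 15.2 × 114 = 866.40.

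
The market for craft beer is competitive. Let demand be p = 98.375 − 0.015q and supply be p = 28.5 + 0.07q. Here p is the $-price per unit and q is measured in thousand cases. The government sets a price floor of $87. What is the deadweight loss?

Competitive equilibrium: 98.375 − 0.015q = 28.5 + 0.07q → q* = 822.0588, p* = 86.0441.
At the floor p = 87, quantity demanded = (98.375 − 87)/0.015 = 758.3333.
Sellers' marginal cost at q' = 758.3333: 28.5 + 0.07·758.3333 = 81.5833.
Δq = 822.0588 − 758.3333 = 63.7255; wedge = 87 − 81.5833 = 5.4167.
DWL = ½ × 63.7255 × 5.4167 = $172.59 thousand.

$172.59 thousand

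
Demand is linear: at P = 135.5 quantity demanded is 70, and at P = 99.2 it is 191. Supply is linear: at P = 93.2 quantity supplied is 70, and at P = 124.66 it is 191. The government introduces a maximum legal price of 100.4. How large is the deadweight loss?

640.92

Demand slope = (99.2 − 135.5)/(191 − 70) = −0.3, so P = 156.5 − 0.3Q.
Supply slope = (124.66 − 93.2)/(191 − 70) = 0.26, so P = 75 + 0.26Q.
Competitive equilibrium: 156.5 − 0.3Q = 75 + 0.26Q → Q* = 145.5357, P* = 112.8393.
At the ceiling P = 100.4, quantity supplied = (100.4 − 75)/0.26 = 97.6923.
Willingness to pay at Q' = 97.6923: 156.5 − 0.3·97.6923 = 127.1923.
ΔQ = 145.5357 − 97.6923 = 47.8434; wedge = 127.1923 − 100.4 = 26.7923.
DWL = ½ × 47.8434 × 26.7923 = 640.92.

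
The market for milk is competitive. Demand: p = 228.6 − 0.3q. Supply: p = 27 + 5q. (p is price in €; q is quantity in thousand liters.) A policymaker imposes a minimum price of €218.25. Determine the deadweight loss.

€33.17 thousand

Competitive equilibrium: 228.6 − 0.3q = 27 + 5q → q* = 38.0377, p* = 217.1887.
At the floor p = 218.25, quantity demanded = (228.6 − 218.25)/0.3 = 34.5.
Sellers' marginal cost at q' = 34.5: 27 + 5·34.5 = 199.5.
Δq = 38.0377 − 34.5 = 3.5377; wedge = 218.25 − 199.5 = 18.75.
The triangle = ½ × 3.5377 × 18.75 = €33.17 thousand.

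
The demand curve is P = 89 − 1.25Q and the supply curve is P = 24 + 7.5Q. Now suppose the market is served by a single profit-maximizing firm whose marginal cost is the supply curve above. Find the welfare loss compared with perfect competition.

3.77

Competitive equilibrium: 89 − 1.25Q = 24 + 7.5Q → Q* = 7.4286, P* = 79.7143.
Marginal revenue: MR = 89 − 2.5Q. Set MR = MC: 89 − 2.5Q = 24 + 7.5Q → Q_m = 6.5.
Price P_m = 89 − 1.25·6.5 = 80.875; MC(Q_m) = 24 + 7.5·6.5 = 72.75.
Competitive Q* = 7.4286, so ΔQ = 0.9286; wedge = 80.875 − 72.75 = 8.125.
Deadweight loss = ½ × 0.9286 × 8.125 = 3.77.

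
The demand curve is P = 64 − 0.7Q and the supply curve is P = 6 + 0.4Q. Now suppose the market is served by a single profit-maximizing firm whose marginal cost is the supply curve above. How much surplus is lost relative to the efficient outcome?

Competitive equilibrium: 64 − 0.7Q = 6 + 0.4Q → Q* = 52.7273, P* = 27.0909.
Marginal revenue: MR = 64 − 1.4Q. Set MR = MC: 64 − 1.4Q = 6 + 0.4Q → Q_m = 32.2222.
Price P_m = 64 − 0.7·32.2222 = 41.4445; MC(Q_m) = 6 + 0.4·32.2222 = 18.8889.
Competitive Q* = 52.7273, so ΔQ = 20.5051; wedge = 41.4445 − 18.8889 = 22.5556.
Welfare loss = ½ × 20.5051 × 22.5556 = 231.25.

231.25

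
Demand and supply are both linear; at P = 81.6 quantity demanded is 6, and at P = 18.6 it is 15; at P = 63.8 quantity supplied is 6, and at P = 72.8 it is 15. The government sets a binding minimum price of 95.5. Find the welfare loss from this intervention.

70.92

Demand slope = (18.6 − 81.6)/(15 − 6) = −7, so P = 123.6 − 7Q.
Supply slope = (72.8 − 63.8)/(15 − 6) = 1, so P = 57.8 + Q.
Competitive equilibrium: 123.6 − 7Q = 57.8 + Q → Q* = 8.225, P* = 66.025.
At the floor P = 95.5, quantity demanded = (123.6 − 95.5)/7 = 4.0143.
Sellers' marginal cost at Q' = 4.0143: 57.8 + 1·4.0143 = 61.8143.
ΔQ = 8.225 − 4.0143 = 4.2107; wedge = 95.5 − 61.8143 = 33.6857.
Deadweight loss = ½ × 4.2107 × 33.6857 = 70.92.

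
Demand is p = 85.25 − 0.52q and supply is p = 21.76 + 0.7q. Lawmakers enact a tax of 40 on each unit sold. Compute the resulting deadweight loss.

Competitive equilibrium: 85.25 − 0.52q = 21.76 + 0.7q → q* = 52.041, p* = 58.1887.
With the tax, the buyer price exceeds the seller price by 40: (85.25 − 0.52q) − (21.76 + 0.7q) = 40 → q' = 19.2541.
Δq = 52.041 − 19.2541 = 32.7869; the wedge equals the tax, 40.
Deadweight loss = ½ × 32.7869 × 40 = 655.74.

655.74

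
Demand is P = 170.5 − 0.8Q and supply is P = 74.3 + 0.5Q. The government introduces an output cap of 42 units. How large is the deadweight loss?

665.60

Competitive equilibrium: 170.5 − 0.8Q = 74.3 + 0.5Q → Q* = 74, P* = 111.3.
At Q = 42: demand price = 170.5 − 0.8·42 = 136.9; supply price = 74.3 + 0.5·42 = 95.3.
ΔQ = 74 − 42 = 32; wedge = 136.9 − 95.3 = 41.6.
Deadweight loss = ½ × 32 × 41.6 = 665.60.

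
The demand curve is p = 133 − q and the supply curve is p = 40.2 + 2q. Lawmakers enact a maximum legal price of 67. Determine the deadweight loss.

461.13

Competitive equilibrium: 133 − q = 40.2 + 2q → q* = 30.9333, p* = 102.0667.
At the ceiling p = 67, quantity supplied = (67 − 40.2)/2 = 13.4.
Willingness to pay at q' = 13.4: 133 − 1·13.4 = 119.6.
Δq = 30.9333 − 13.4 = 17.5333; wedge = 119.6 − 67 = 52.6.
Deadweight loss = ½ × 17.5333 × 52.6 = 461.13.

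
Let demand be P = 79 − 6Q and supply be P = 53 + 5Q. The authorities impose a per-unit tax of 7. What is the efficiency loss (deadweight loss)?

Competitive equilibrium: 79 − 6Q = 53 + 5Q → Q* = 2.3636, P* = 64.8182.
With the tax, the buyer price exceeds the seller price by 7: (79 − 6Q) − (53 + 5Q) = 7 → Q' = 1.7273.
ΔQ = 2.3636 − 1.7273 = 0.6363; the wedge equals the tax, 7.
Deadweight loss = ½ × 0.6363 × 7 = 2.23.

2.23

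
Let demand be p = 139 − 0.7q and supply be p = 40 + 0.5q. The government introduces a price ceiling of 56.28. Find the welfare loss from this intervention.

1496.40

Competitive equilibrium: 139 − 0.7q = 40 + 0.5q → q* = 82.5, p* = 81.25.
At the ceiling p = 56.28, quantity supplied = (56.28 − 40)/0.5 = 32.56.
Willingness to pay at q' = 32.56: 139 − 0.7·32.56 = 116.208.
Δq = 82.5 − 32.56 = 49.94; wedge = 116.208 − 56.28 = 59.928.
Welfare loss = ½ × 49.94 × 59.928 = 1496.40.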